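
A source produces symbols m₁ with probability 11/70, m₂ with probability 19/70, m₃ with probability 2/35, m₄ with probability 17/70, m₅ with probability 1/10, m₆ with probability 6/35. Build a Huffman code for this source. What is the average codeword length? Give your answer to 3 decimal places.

2.471 bits/symbol

Repeatedly combine the two least-probable nodes; the expected code length is the sum of the merged weights.
merge 2/35 + 1/10 → 11/70
merge 11/70 + 11/70 → 11/35
merge 6/35 + 17/70 → 29/70
merge 19/70 + 11/35 → 41/70
merge 29/70 + 41/70 → 1
L = 11/70 + 11/35 + 29/70 + 41/70 + 1 = 173/70 ≈ 2.471 bits/symbol.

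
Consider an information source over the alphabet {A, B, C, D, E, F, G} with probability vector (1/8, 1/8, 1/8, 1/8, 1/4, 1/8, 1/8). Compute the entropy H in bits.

2.75 bits

Each probability is a power of 1/2, so log₂(1/p) is an integer.
H = Σ p·log₂(1/p) = 1/8·3 + 1/8·3 + 1/8·3 + 1/8·3 + 1/4·2 + 1/8·3 + 1/8·3 = 2.75 bits.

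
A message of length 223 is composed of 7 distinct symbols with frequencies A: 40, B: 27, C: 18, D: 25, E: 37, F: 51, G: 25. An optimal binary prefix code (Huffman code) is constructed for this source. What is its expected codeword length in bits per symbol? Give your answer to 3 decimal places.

Probabilities are the counts divided by 223.
Repeatedly combine the two least-probable nodes; the expected code length is the sum of the merged weights.
merge 18/223 + 25/223 → 43/223
merge 25/223 + 27/223 → 52/223
merge 37/223 + 40/223 → 77/223
merge 43/223 + 51/223 → 94/223
merge 52/223 + 77/223 → 129/223
merge 94/223 + 129/223 → 1
L = 43/223 + 52/223 + 77/223 + 94/223 + 129/223 + 1 = 618/223 ≈ 2.771 bits/symbol.

2.771 bits/symbol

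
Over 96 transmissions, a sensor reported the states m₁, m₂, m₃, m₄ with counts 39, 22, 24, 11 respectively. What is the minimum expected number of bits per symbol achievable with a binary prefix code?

1.9375 bits/symbol

Probabilities are the counts divided by 96.
Repeatedly combine the two least-probable nodes; the expected code length is the sum of the merged weights.
merge 11/96 + 11/48 → 11/32
merge 1/4 + 11/32 → 19/32
merge 13/32 + 19/32 → 1
L = 11/32 + 19/32 + 1 = 31/16 = 1.9375 bits/symbol.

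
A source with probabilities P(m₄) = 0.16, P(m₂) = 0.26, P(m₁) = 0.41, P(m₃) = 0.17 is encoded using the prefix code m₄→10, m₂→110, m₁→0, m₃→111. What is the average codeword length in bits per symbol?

L̄ = Σ pᵢ·ℓᵢ = 0.16·2 + 0.26·3 + 0.41·1 + 0.17·3 = 2.02 bits/symbol.

2.02 bits/symbol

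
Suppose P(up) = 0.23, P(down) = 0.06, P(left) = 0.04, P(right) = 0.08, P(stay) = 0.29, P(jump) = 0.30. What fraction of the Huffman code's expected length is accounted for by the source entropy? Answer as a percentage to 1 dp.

Entropy H = −Σ p log₂ p ≈ 2.2475 bits.
Huffman merges: 1/25+3/50→1/10; 2/25+1/10→9/50; 9/50+23/100→41/100; 29/100+3/10→59/100; 41/100+59/100→1. L = 57/25 ≈ 2.2800.
Efficiency = H/L = 2.2475/2.2800 = 98.6%.

98.6%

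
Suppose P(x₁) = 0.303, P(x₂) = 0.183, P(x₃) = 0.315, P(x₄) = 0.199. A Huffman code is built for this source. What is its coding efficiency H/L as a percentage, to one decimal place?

97.9%

Entropy H = −Σ p log₂ p ≈ 1.9588 bits.
Huffman merges: 183/1000+199/1000→191/500; 303/1000+63/200→309/500; 191/500+309/500→1. L = 2 ≈ 2.0000.
Efficiency = H/L = 1.9588/2.0000 = 97.9%.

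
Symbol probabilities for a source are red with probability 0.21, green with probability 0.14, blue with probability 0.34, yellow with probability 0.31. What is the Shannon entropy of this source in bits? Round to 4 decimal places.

1.9229 bits

H = −Σ pᵢ log₂ pᵢ.
−0.21·log₂(0.21) = 0.4728
−0.14·log₂(0.14) = 0.3971
−0.34·log₂(0.34) = 0.5292
−0.31·log₂(0.31) = 0.5238
Sum ≈ 1.9229 → 1.9229 bits.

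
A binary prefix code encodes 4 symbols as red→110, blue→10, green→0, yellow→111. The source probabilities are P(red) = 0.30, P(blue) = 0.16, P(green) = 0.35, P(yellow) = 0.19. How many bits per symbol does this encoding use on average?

L̄ = Σ pᵢ·ℓᵢ = 0.30·3 + 0.16·2 + 0.35·1 + 0.19·3 = 2.14 bits/symbol.

2.14 bits/symbol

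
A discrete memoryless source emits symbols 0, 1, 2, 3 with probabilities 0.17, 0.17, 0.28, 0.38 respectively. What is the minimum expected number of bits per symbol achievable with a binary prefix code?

Repeatedly combine the two least-probable nodes; the expected code length is the sum of the merged weights.
merge 17/100 + 17/100 → 17/50
merge 7/25 + 17/50 → 31/50
merge 19/50 + 31/50 → 1
L = 17/50 + 31/50 + 1 = 49/25 = 1.96 bits/symbol.

1.96 bits/symbol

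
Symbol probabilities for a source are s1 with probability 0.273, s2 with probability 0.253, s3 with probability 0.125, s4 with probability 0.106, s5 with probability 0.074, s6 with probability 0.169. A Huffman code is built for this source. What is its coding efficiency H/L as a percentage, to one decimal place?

Entropy H = −Σ p log₂ p ≈ 2.4426 bits.
Huffman merges: 37/500+53/500→9/50; 1/8+169/1000→147/500; 9/50+253/1000→433/1000; 273/1000+147/500→567/1000; 433/1000+567/1000→1. L = 1237/500 ≈ 2.4740.
Efficiency = H/L = 2.4426/2.4740 = 98.7%.

98.7%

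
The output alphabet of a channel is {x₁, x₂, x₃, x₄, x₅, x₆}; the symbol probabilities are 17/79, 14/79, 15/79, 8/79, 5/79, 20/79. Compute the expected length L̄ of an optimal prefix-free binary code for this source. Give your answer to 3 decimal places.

Repeatedly combine the two least-probable nodes; the expected code length is the sum of the merged weights.
merge 5/79 + 8/79 → 13/79
merge 13/79 + 14/79 → 27/79
merge 15/79 + 17/79 → 32/79
merge 20/79 + 27/79 → 47/79
merge 32/79 + 47/79 → 1
L = 13/79 + 27/79 + 32/79 + 47/79 + 1 = 198/79 ≈ 2.506 bits/symbol.

2.506 bits/symbol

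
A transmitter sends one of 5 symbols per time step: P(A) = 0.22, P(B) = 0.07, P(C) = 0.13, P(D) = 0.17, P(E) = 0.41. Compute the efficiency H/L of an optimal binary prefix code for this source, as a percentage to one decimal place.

Entropy H = −Σ p log₂ p ≈ 2.0937 bits.
Huffman merges: 7/100+13/100→1/5; 17/100+1/5→37/100; 11/50+37/100→59/100; 41/100+59/100→1. L = 54/25 ≈ 2.1600.
Efficiency = H/L = 2.0937/2.1600 = 96.9%.

96.9%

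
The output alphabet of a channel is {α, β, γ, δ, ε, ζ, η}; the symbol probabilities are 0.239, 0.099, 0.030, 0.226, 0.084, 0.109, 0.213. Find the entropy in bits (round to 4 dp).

H = −Σ pᵢ log₂ pᵢ.
−0.239·log₂(0.239) = 0.4935
−0.099·log₂(0.099) = 0.3303
−0.030·log₂(0.030) = 0.1518
−0.226·log₂(0.226) = 0.4849
−0.084·log₂(0.084) = 0.3002
−0.109·log₂(0.109) = 0.3485
−0.213·log₂(0.213) = 0.4752
Sum ≈ 2.5844 → 2.5844 bits.

2.5844 bits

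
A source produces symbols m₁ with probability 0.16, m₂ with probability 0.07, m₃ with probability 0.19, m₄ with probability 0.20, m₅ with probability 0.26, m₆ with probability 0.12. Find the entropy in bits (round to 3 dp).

H = −Σ pᵢ log₂ pᵢ.
−0.16·log₂(0.16) = 0.4230
−0.07·log₂(0.07) = 0.2686
−0.19·log₂(0.19) = 0.4552
−0.20·log₂(0.20) = 0.4644
−0.26·log₂(0.26) = 0.5053
−0.12·log₂(0.12) = 0.3671
Sum ≈ 2.4835 → 2.484 bits.

2.484 bits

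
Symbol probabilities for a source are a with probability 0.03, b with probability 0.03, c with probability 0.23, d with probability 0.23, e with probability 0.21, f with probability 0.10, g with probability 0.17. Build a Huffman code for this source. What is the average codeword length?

2.55 bits/symbol

Repeatedly combine the two least-probable nodes; the expected code length is the sum of the merged weights.
merge 3/100 + 3/100 → 3/50
merge 3/50 + 1/10 → 4/25
merge 4/25 + 17/100 → 33/100
merge 21/100 + 23/100 → 11/25
merge 23/100 + 33/100 → 14/25
merge 11/25 + 14/25 → 1
L = 3/50 + 4/25 + 33/100 + 11/25 + 14/25 + 1 = 51/20 = 2.55 bits/symbol.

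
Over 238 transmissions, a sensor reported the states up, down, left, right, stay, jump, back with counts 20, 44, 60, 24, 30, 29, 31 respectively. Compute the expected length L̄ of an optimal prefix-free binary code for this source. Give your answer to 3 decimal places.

Probabilities are the counts divided by 238.
Repeatedly combine the two least-probable nodes; the expected code length is the sum of the merged weights.
merge 10/119 + 12/119 → 22/119
merge 29/238 + 15/119 → 59/238
merge 31/238 + 22/119 → 75/238
merge 22/119 + 59/238 → 103/238
merge 30/119 + 75/238 → 135/238
merge 103/238 + 135/238 → 1
L = 22/119 + 59/238 + 75/238 + 103/238 + 135/238 + 1 = 327/119 ≈ 2.748 bits/symbol.

2.748 bits/symbol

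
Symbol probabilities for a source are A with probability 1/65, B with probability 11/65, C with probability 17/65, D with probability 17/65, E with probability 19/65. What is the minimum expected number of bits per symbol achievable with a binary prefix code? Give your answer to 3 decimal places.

Repeatedly combine the two least-probable nodes; the expected code length is the sum of the merged weights.
merge 1/65 + 11/65 → 12/65
merge 12/65 + 17/65 → 29/65
merge 17/65 + 19/65 → 36/65
merge 29/65 + 36/65 → 1
L = 12/65 + 29/65 + 36/65 + 1 = 142/65 ≈ 2.185 bits/symbol.

2.185 bits/symbol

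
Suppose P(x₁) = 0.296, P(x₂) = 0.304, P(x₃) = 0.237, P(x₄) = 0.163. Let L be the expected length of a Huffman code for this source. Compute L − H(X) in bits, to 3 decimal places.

Entropy H = −Σ p log₂ p ≈ 1.9609 bits.
Huffman merges: 163/1000+237/1000→2/5; 37/125+38/125→3/5; 2/5+3/5→1. L = 2 ≈ 2.0000.
L − H = 2.0000 − 1.9609 = 0.039 bits.

0.039 bits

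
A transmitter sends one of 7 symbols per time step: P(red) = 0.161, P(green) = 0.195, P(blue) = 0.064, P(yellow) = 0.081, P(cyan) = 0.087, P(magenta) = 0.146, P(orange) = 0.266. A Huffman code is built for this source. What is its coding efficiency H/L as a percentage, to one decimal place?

98.8%

Entropy H = −Σ p log₂ p ≈ 2.6516 bits.
Huffman merges: 8/125+81/1000→29/200; 87/1000+29/200→29/125; 73/500+161/1000→307/1000; 39/200+29/125→427/1000; 133/500+307/1000→573/1000; 427/1000+573/1000→1. L = 671/250 ≈ 2.6840.
Efficiency = H/L = 2.6516/2.6840 = 98.8%.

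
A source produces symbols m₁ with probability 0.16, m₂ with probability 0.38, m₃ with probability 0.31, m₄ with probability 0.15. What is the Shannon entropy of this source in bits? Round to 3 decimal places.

1.888 bits

H = −Σ pᵢ log₂ pᵢ.
−0.16·log₂(0.16) = 0.4230
−0.38·log₂(0.38) = 0.5305
−0.31·log₂(0.31) = 0.5238
−0.15·log₂(0.15) = 0.4105
Sum ≈ 1.8878 → 1.888 bits.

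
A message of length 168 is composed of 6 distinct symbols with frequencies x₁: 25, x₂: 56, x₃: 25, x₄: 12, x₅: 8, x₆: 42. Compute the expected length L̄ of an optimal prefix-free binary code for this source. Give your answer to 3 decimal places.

2.387 bits/symbol

Probabilities are the counts divided by 168.
Repeatedly combine the two least-probable nodes; the expected code length is the sum of the merged weights.
merge 1/21 + 1/14 → 5/42
merge 5/42 + 25/168 → 15/56
merge 25/168 + 1/4 → 67/168
merge 15/56 + 1/3 → 101/168
merge 67/168 + 101/168 → 1
L = 5/42 + 15/56 + 67/168 + 101/168 + 1 = 401/168 ≈ 2.387 bits/symbol.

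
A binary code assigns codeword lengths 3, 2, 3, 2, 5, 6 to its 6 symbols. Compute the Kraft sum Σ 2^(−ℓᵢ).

With common denominator 2^6 = 64: Σ 2^(−ℓᵢ) = 8/64 + 16/64 + 8/64 + 16/64 + 2/64 + 1/64 = 51/64 = 0.796875.

0.796875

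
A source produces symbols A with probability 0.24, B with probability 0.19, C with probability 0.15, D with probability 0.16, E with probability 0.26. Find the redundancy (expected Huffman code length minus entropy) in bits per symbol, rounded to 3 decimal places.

0.022 bits

Entropy H = −Σ p log₂ p ≈ 2.2882 bits.
Huffman merges: 3/20+4/25→31/100; 19/100+6/25→43/100; 13/50+31/100→57/100; 43/100+57/100→1. L = 231/100 ≈ 2.3100.
L − H = 2.3100 − 2.2882 = 0.022 bits.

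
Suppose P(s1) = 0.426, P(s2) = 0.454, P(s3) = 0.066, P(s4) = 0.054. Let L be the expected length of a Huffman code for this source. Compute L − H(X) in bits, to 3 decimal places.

Entropy H = −Σ p log₂ p ≈ 1.5279 bits.
Huffman merges: 27/500+33/500→3/25; 3/25+213/500→273/500; 227/500+273/500→1. L = 833/500 ≈ 1.6660.
L − H = 1.6660 − 1.5279 = 0.138 bits.

0.138 bits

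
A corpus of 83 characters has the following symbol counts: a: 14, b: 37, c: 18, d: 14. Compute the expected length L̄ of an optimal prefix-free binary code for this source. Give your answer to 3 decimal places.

Probabilities are the counts divided by 83.
Repeatedly combine the two least-probable nodes; the expected code length is the sum of the merged weights.
merge 14/83 + 14/83 → 28/83
merge 18/83 + 28/83 → 46/83
merge 37/83 + 46/83 → 1
L = 28/83 + 46/83 + 1 = 157/83 ≈ 1.892 bits/symbol.

1.892 bits/symbol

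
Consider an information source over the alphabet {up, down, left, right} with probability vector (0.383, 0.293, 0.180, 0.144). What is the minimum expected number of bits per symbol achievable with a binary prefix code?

1.941 bits/symbol

Repeatedly combine the two least-probable nodes; the expected code length is the sum of the merged weights.
merge 18/125 + 9/50 → 81/250
merge 293/1000 + 81/250 → 617/1000
merge 383/1000 + 617/1000 → 1
L = 81/250 + 617/1000 + 1 = 1941/1000 = 1.941 bits/symbol.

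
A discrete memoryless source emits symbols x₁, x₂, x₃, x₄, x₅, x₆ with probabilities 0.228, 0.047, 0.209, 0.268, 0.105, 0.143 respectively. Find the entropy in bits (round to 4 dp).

2.4174 bits

H = −Σ pᵢ log₂ pᵢ.
−0.228·log₂(0.228) = 0.4863
−0.047·log₂(0.047) = 0.2073
−0.209·log₂(0.209) = 0.4720
−0.268·log₂(0.268) = 0.5091
−0.105·log₂(0.105) = 0.3414
−0.143·log₂(0.143) = 0.4012
Sum ≈ 2.4174 → 2.4174 bits.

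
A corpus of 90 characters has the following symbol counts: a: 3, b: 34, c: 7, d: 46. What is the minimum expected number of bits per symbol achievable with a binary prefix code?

1.6 bits/symbol

Probabilities are the counts divided by 90.
Repeatedly combine the two least-probable nodes; the expected code length is the sum of the merged weights.
merge 1/30 + 7/90 → 1/9
merge 1/9 + 17/45 → 22/45
merge 22/45 + 23/45 → 1
L = 1/9 + 22/45 + 1 = 8/5 = 1.6 bits/symbol.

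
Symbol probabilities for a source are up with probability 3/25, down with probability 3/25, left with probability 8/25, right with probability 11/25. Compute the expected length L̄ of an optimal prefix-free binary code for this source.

Repeatedly combine the two least-probable nodes; the expected code length is the sum of the merged weights.
merge 3/25 + 3/25 → 6/25
merge 6/25 + 8/25 → 14/25
merge 11/25 + 14/25 → 1
L = 6/25 + 14/25 + 1 = 9/5 = 1.8 bits/symbol.

1.8 bits/symbol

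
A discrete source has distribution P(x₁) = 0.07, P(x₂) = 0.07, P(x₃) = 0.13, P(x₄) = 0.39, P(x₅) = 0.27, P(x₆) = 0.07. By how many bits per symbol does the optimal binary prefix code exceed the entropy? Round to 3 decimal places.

Entropy H = −Σ p log₂ p ≈ 2.2281 bits.
Huffman merges: 7/100+7/100→7/50; 7/100+13/100→1/5; 7/50+1/5→17/50; 27/100+17/50→61/100; 39/100+61/100→1. L = 229/100 ≈ 2.2900.
L − H = 2.2900 − 2.2281 = 0.062 bits.

0.062 bits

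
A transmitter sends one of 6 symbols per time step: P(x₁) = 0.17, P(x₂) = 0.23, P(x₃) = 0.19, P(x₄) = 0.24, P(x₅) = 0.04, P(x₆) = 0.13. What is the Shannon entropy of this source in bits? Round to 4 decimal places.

H = −Σ pᵢ log₂ pᵢ.
−0.17·log₂(0.17) = 0.4346
−0.23·log₂(0.23) = 0.4877
−0.19·log₂(0.19) = 0.4552
−0.24·log₂(0.24) = 0.4941
−0.04·log₂(0.04) = 0.1858
−0.13·log₂(0.13) = 0.3826
Sum ≈ 2.4400 → 2.4400 bits.

2.4400 bits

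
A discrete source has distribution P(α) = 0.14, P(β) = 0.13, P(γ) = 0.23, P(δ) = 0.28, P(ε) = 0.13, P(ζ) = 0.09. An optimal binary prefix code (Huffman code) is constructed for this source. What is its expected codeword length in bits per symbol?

2.49 bits/symbol

Repeatedly combine the two least-probable nodes; the expected code length is the sum of the merged weights.
merge 9/100 + 13/100 → 11/50
merge 13/100 + 7/50 → 27/100
merge 11/50 + 23/100 → 9/20
merge 27/100 + 7/25 → 11/20
merge 9/20 + 11/20 → 1
L = 11/50 + 27/100 + 9/20 + 11/20 + 1 = 249/100 = 2.49 bits/symbol.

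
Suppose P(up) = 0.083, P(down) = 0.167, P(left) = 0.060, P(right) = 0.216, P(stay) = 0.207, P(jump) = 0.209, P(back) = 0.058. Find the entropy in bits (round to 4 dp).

H = −Σ pᵢ log₂ pᵢ.
−0.083·log₂(0.083) = 0.2980
−0.167·log₂(0.167) = 0.4312
−0.060·log₂(0.060) = 0.2435
−0.216·log₂(0.216) = 0.4776
−0.207·log₂(0.207) = 0.4704
−0.209·log₂(0.209) = 0.4720
−0.058·log₂(0.058) = 0.2383
Sum ≈ 2.6310 → 2.6310 bits.

2.6310 bits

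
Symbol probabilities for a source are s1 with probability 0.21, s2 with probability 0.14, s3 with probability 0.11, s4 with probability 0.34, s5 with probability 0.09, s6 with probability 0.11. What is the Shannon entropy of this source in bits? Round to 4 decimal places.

2.4123 bits

H = −Σ pᵢ log₂ pᵢ.
−0.21·log₂(0.21) = 0.4728
−0.14·log₂(0.14) = 0.3971
−0.11·log₂(0.11) = 0.3503
−0.34·log₂(0.34) = 0.5292
−0.09·log₂(0.09) = 0.3127
−0.11·log₂(0.11) = 0.3503
Sum ≈ 2.4123 → 2.4123 bits.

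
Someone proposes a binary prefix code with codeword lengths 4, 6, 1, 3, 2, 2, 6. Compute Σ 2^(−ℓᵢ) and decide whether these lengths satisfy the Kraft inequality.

1.21875; no

With common denominator 2^6 = 64: Σ 2^(−ℓᵢ) = 4/64 + 1/64 + 32/64 + 8/64 + 16/64 + 16/64 + 1/64 = 78/64 = 1.21875.
Kraft's inequality requires Σ ≤ 1; here Σ = 1.21875 > 1, so no such prefix code exists.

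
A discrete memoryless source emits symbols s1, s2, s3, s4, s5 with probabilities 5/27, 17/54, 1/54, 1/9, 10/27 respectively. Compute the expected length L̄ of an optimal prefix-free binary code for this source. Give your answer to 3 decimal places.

2.074 bits/symbol

Repeatedly combine the two least-probable nodes; the expected code length is the sum of the merged weights.
merge 1/54 + 1/9 → 7/54
merge 7/54 + 5/27 → 17/54
merge 17/54 + 17/54 → 17/27
merge 10/27 + 17/27 → 1
L = 7/54 + 17/54 + 17/27 + 1 = 56/27 ≈ 2.074 bits/symbol.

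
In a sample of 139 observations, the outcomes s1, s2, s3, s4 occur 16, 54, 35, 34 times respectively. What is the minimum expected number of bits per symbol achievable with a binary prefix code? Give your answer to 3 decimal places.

Probabilities are the counts divided by 139.
Repeatedly combine the two least-probable nodes; the expected code length is the sum of the merged weights.
merge 16/139 + 34/139 → 50/139
merge 35/139 + 50/139 → 85/139
merge 54/139 + 85/139 → 1
L = 50/139 + 85/139 + 1 = 274/139 ≈ 1.971 bits/symbol.

1.971 bits/symbol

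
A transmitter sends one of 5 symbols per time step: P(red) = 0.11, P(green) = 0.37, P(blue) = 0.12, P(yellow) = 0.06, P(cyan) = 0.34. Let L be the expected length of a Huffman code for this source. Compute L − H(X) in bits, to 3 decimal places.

Entropy H = −Σ p log₂ p ≈ 2.0208 bits.
Huffman merges: 3/50+11/100→17/100; 3/25+17/100→29/100; 29/100+17/50→63/100; 37/100+63/100→1. L = 209/100 ≈ 2.0900.
L − H = 2.0900 − 2.0208 = 0.069 bits.

0.069 bits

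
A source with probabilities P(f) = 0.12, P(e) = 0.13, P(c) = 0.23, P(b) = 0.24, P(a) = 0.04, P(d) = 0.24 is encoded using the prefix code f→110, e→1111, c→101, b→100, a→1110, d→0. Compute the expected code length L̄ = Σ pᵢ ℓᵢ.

2.69 bits/symbol

L̄ = Σ pᵢ·ℓᵢ = 0.12·3 + 0.13·4 + 0.23·3 + 0.24·3 + 0.04·4 + 0.24·1 = 2.69 bits/symbol.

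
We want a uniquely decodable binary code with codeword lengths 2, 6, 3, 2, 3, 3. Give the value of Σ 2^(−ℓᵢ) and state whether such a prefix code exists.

0.890625; yes

With common denominator 2^6 = 64: Σ 2^(−ℓᵢ) = 16/64 + 1/64 + 8/64 + 16/64 + 8/64 + 8/64 = 57/64 = 0.890625.
Kraft's inequality requires Σ ≤ 1; here Σ = 0.890625 ≤ 1, so such a prefix code exists.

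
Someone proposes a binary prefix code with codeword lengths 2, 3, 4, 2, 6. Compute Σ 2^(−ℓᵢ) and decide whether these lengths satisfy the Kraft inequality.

With common denominator 2^6 = 64: Σ 2^(−ℓᵢ) = 16/64 + 8/64 + 4/64 + 16/64 + 1/64 = 45/64 = 0.703125.
Kraft's inequality requires Σ ≤ 1; here Σ = 0.703125 ≤ 1, so such a prefix code exists.

0.703125; yes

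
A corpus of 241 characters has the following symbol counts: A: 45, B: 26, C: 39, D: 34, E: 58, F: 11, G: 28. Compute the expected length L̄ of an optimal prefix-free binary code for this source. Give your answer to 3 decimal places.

2.726 bits/symbol

Probabilities are the counts divided by 241.
Repeatedly combine the two least-probable nodes; the expected code length is the sum of the merged weights.
merge 11/241 + 26/241 → 37/241
merge 28/241 + 34/241 → 62/241
merge 37/241 + 39/241 → 76/241
merge 45/241 + 58/241 → 103/241
merge 62/241 + 76/241 → 138/241
merge 103/241 + 138/241 → 1
L = 37/241 + 62/241 + 76/241 + 103/241 + 138/241 + 1 = 657/241 ≈ 2.726 bits/symbol.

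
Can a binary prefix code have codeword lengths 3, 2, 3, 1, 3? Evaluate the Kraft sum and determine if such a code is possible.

With common denominator 2^3 = 8: Σ 2^(−ℓᵢ) = 1/8 + 2/8 + 1/8 + 4/8 + 1/8 = 9/8 = 1.125.
Kraft's inequality requires Σ ≤ 1; here Σ = 1.125 > 1, so no such prefix code exists.

1.125; no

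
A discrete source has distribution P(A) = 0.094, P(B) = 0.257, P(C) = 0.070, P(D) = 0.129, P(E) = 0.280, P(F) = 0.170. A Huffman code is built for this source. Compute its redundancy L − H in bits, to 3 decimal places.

0.034 bits

Entropy H = −Σ p log₂ p ≈ 2.4229 bits.
Huffman merges: 7/100+47/500→41/250; 129/1000+41/250→293/1000; 17/100+257/1000→427/1000; 7/25+293/1000→573/1000; 427/1000+573/1000→1. L = 2457/1000 ≈ 2.4570.
L − H = 2.4570 − 2.4229 = 0.034 bits.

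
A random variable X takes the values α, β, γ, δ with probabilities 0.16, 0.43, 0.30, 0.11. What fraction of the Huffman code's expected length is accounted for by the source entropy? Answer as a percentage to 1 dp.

98.8%

Entropy H = −Σ p log₂ p ≈ 1.8180 bits.
Huffman merges: 11/100+4/25→27/100; 27/100+3/10→57/100; 43/100+57/100→1. L = 46/25 ≈ 1.8400.
Efficiency = H/L = 1.8180/1.8400 = 98.8%.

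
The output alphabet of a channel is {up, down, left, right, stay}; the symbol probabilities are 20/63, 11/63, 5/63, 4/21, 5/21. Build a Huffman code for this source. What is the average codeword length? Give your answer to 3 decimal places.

2.254 bits/symbol

Repeatedly combine the two least-probable nodes; the expected code length is the sum of the merged weights.
merge 5/63 + 11/63 → 16/63
merge 4/21 + 5/21 → 3/7
merge 16/63 + 20/63 → 4/7
merge 3/7 + 4/7 → 1
L = 16/63 + 3/7 + 4/7 + 1 = 142/63 ≈ 2.254 bits/symbol.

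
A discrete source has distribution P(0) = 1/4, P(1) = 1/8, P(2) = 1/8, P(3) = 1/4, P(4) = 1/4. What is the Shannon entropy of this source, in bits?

2.25 bits

Each probability is a power of 1/2, so log₂(1/p) is an integer.
H = Σ p·log₂(1/p) = 1/4·2 + 1/8·3 + 1/8·3 + 1/4·2 + 1/4·2 = 2.25 bits.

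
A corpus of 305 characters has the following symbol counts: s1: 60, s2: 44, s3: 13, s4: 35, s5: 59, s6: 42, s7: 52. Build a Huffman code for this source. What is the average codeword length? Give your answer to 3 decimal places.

2.767 bits/symbol

Probabilities are the counts divided by 305.
Repeatedly combine the two least-probable nodes; the expected code length is the sum of the merged weights.
merge 13/305 + 7/61 → 48/305
merge 42/305 + 44/305 → 86/305
merge 48/305 + 52/305 → 20/61
merge 59/305 + 12/61 → 119/305
merge 86/305 + 20/61 → 186/305
merge 119/305 + 186/305 → 1
L = 48/305 + 86/305 + 20/61 + 119/305 + 186/305 + 1 = 844/305 ≈ 2.767 bits/symbol.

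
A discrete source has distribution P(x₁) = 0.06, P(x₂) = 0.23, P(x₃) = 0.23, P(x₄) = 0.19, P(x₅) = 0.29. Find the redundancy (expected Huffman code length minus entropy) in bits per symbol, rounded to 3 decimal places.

0.058 bits

Entropy H = −Σ p log₂ p ≈ 2.1920 bits.
Huffman merges: 3/50+19/100→1/4; 23/100+23/100→23/50; 1/4+29/100→27/50; 23/50+27/50→1. L = 9/4 ≈ 2.2500.
L − H = 2.2500 − 2.1920 = 0.058 bits.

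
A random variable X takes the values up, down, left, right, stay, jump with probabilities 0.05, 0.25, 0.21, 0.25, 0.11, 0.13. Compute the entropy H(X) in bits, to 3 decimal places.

H = −Σ pᵢ log₂ pᵢ.
−0.05·log₂(0.05) = 0.2161
−0.25·log₂(0.25) = 0.5000
−0.21·log₂(0.21) = 0.4728
−0.25·log₂(0.25) = 0.5000
−0.11·log₂(0.11) = 0.3503
−0.13·log₂(0.13) = 0.3826
Sum ≈ 2.4219 → 2.422 bits.

2.422 bits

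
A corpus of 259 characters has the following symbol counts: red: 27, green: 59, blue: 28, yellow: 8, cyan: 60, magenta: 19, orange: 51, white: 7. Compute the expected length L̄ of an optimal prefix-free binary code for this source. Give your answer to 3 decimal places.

2.730 bits/symbol

Probabilities are the counts divided by 259.
Repeatedly combine the two least-probable nodes; the expected code length is the sum of the merged weights.
merge 1/37 + 8/259 → 15/259
merge 15/259 + 19/259 → 34/259
merge 27/259 + 4/37 → 55/259
merge 34/259 + 51/259 → 85/259
merge 55/259 + 59/259 → 114/259
merge 60/259 + 85/259 → 145/259
merge 114/259 + 145/259 → 1
L = 15/259 + 34/259 + 55/259 + 85/259 + 114/259 + 145/259 + 1 = 101/37 ≈ 2.730 bits/symbol.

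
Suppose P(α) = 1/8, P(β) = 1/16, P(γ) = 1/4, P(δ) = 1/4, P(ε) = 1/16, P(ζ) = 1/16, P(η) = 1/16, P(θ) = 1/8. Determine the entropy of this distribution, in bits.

2.75 bits

Each probability is a power of 1/2, so log₂(1/p) is an integer.
H = Σ p·log₂(1/p) = 1/8·3 + 1/16·4 + 1/4·2 + 1/4·2 + 1/16·4 + 1/16·4 + 1/16·4 + 1/8·3 = 2.75 bits.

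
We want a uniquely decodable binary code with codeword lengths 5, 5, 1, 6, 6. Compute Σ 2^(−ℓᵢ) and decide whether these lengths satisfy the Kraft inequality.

With common denominator 2^6 = 64: Σ 2^(−ℓᵢ) = 2/64 + 2/64 + 32/64 + 1/64 + 1/64 = 38/64 = 0.59375.
Kraft's inequality requires Σ ≤ 1; here Σ = 0.59375 ≤ 1, so such a prefix code exists.

0.59375; yes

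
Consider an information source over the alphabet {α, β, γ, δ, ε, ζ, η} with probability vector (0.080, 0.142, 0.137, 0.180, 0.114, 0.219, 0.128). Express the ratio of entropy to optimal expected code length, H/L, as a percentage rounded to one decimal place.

98.7%

Entropy H = −Σ p log₂ p ≈ 2.7462 bits.
Huffman merges: 2/25+57/500→97/500; 16/125+137/1000→53/200; 71/500+9/50→161/500; 97/500+219/1000→413/1000; 53/200+161/500→587/1000; 413/1000+587/1000→1. L = 2781/1000 ≈ 2.7810.
Efficiency = H/L = 2.7462/2.7810 = 98.7%.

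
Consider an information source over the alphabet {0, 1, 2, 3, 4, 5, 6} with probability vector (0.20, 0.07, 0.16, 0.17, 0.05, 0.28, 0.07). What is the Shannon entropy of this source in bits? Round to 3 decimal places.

2.589 bits

H = −Σ pᵢ log₂ pᵢ.
−0.20·log₂(0.20) = 0.4644
−0.07·log₂(0.07) = 0.2686
−0.16·log₂(0.16) = 0.4230
−0.17·log₂(0.17) = 0.4346
−0.05·log₂(0.05) = 0.2161
−0.28·log₂(0.28) = 0.5142
−0.07·log₂(0.07) = 0.2686
Sum ≈ 2.5894 → 2.589 bits.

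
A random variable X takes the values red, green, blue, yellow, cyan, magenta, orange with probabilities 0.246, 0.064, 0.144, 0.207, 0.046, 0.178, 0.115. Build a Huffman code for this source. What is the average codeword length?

2.657 bits/symbol

Repeatedly combine the two least-probable nodes; the expected code length is the sum of the merged weights.
merge 23/500 + 8/125 → 11/100
merge 11/100 + 23/200 → 9/40
merge 18/125 + 89/500 → 161/500
merge 207/1000 + 9/40 → 54/125
merge 123/500 + 161/500 → 71/125
merge 54/125 + 71/125 → 1
L = 11/100 + 9/40 + 161/500 + 54/125 + 71/125 + 1 = 2657/1000 = 2.657 bits/symbol.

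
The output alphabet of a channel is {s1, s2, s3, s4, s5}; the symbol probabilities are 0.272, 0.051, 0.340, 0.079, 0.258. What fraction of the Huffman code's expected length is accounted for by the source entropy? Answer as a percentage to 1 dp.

Entropy H = −Σ p log₂ p ≈ 2.0526 bits.
Huffman merges: 51/1000+79/1000→13/100; 13/100+129/500→97/250; 34/125+17/50→153/250; 97/250+153/250→1. L = 213/100 ≈ 2.1300.
Efficiency = H/L = 2.0526/2.1300 = 96.4%.

96.4%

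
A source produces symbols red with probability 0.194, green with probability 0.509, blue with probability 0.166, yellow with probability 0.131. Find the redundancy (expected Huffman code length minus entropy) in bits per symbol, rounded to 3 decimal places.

Entropy H = −Σ p log₂ p ≈ 1.7691 bits.
Huffman merges: 131/1000+83/500→297/1000; 97/500+297/1000→491/1000; 491/1000+509/1000→1. L = 447/250 ≈ 1.7880.
L − H = 1.7880 − 1.7691 = 0.019 bits.

0.019 bits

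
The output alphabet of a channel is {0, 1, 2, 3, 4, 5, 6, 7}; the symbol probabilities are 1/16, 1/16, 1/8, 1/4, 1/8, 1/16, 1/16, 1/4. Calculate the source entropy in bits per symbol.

Each probability is a power of 1/2, so log₂(1/p) is an integer.
H = Σ p·log₂(1/p) = 1/16·4 + 1/16·4 + 1/8·3 + 1/4·2 + 1/8·3 + 1/16·4 + 1/16·4 + 1/4·2 = 2.75 bits.

2.75 bits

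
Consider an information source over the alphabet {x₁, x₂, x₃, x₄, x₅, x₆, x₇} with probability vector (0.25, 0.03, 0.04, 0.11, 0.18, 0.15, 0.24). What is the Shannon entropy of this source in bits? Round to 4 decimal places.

2.5378 bits

H = −Σ pᵢ log₂ pᵢ.
−0.25·log₂(0.25) = 0.5000
−0.03·log₂(0.03) = 0.1518
−0.04·log₂(0.04) = 0.1858
−0.11·log₂(0.11) = 0.3503
−0.18·log₂(0.18) = 0.4453
−0.15·log₂(0.15) = 0.4105
−0.24·log₂(0.24) = 0.4941
Sum ≈ 2.5378 → 2.5378 bits.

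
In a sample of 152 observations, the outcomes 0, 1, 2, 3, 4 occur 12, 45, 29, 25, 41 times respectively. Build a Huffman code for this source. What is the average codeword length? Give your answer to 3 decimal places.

Probabilities are the counts divided by 152.
Repeatedly combine the two least-probable nodes; the expected code length is the sum of the merged weights.
merge 3/38 + 25/152 → 37/152
merge 29/152 + 37/152 → 33/76
merge 41/152 + 45/152 → 43/76
merge 33/76 + 43/76 → 1
L = 37/152 + 33/76 + 43/76 + 1 = 341/152 ≈ 2.243 bits/symbol.

2.243 bits/symbol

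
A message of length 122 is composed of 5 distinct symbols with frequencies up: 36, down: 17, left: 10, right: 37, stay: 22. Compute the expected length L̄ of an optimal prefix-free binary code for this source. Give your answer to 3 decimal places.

Probabilities are the counts divided by 122.
Repeatedly combine the two least-probable nodes; the expected code length is the sum of the merged weights.
merge 5/61 + 17/122 → 27/122
merge 11/61 + 27/122 → 49/122
merge 18/61 + 37/122 → 73/122
merge 49/122 + 73/122 → 1
L = 27/122 + 49/122 + 73/122 + 1 = 271/122 ≈ 2.221 bits/symbol.

2.221 bits/symbol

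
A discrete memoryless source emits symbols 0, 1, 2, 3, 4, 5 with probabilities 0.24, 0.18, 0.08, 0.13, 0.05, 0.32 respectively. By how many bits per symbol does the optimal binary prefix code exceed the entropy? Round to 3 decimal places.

Entropy H = −Σ p log₂ p ≈ 2.3557 bits.
Huffman merges: 1/20+2/25→13/100; 13/100+13/100→13/50; 9/50+6/25→21/50; 13/50+8/25→29/50; 21/50+29/50→1. L = 239/100 ≈ 2.3900.
L − H = 2.3900 − 2.3557 = 0.034 bits.

0.034 bits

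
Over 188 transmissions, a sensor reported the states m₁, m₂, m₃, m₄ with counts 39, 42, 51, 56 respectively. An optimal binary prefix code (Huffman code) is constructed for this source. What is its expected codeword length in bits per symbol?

2 bits/symbol

Probabilities are the counts divided by 188.
Repeatedly combine the two least-probable nodes; the expected code length is the sum of the merged weights.
merge 39/188 + 21/94 → 81/188
merge 51/188 + 14/47 → 107/188
merge 81/188 + 107/188 → 1
L = 81/188 + 107/188 + 1 = 2 bits/symbol.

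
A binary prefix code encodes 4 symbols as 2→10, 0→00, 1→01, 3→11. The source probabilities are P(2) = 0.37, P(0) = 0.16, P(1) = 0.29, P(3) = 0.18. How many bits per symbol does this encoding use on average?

L̄ = Σ pᵢ·ℓᵢ = 0.37·2 + 0.16·2 + 0.29·2 + 0.18·2 = 2 bits/symbol.

2 bits/symbol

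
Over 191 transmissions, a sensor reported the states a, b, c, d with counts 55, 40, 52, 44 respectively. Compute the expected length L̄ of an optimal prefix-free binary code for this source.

2 bits/symbol

Probabilities are the counts divided by 191.
Repeatedly combine the two least-probable nodes; the expected code length is the sum of the merged weights.
merge 40/191 + 44/191 → 84/191
merge 52/191 + 55/191 → 107/191
merge 84/191 + 107/191 → 1
L = 84/191 + 107/191 + 1 = 2 bits/symbol.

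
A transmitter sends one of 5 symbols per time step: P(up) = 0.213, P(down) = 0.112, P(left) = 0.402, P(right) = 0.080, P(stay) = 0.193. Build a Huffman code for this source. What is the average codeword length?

2.175 bits/symbol

Repeatedly combine the two least-probable nodes; the expected code length is the sum of the merged weights.
merge 2/25 + 14/125 → 24/125
merge 24/125 + 193/1000 → 77/200
merge 213/1000 + 77/200 → 299/500
merge 201/500 + 299/500 → 1
L = 24/125 + 77/200 + 299/500 + 1 = 87/40 = 2.175 bits/symbol.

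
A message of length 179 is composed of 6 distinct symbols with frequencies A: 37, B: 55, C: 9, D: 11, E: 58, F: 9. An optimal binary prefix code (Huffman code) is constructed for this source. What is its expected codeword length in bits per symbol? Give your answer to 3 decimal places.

2.263 bits/symbol

Probabilities are the counts divided by 179.
Repeatedly combine the two least-probable nodes; the expected code length is the sum of the merged weights.
merge 9/179 + 9/179 → 18/179
merge 11/179 + 18/179 → 29/179
merge 29/179 + 37/179 → 66/179
merge 55/179 + 58/179 → 113/179
merge 66/179 + 113/179 → 1
L = 18/179 + 29/179 + 66/179 + 113/179 + 1 = 405/179 ≈ 2.263 bits/symbol.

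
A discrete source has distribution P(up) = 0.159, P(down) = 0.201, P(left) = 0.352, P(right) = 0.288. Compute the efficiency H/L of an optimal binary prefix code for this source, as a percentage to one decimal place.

96.7%

Entropy H = −Σ p log₂ p ≈ 1.9345 bits.
Huffman merges: 159/1000+201/1000→9/25; 36/125+44/125→16/25; 9/25+16/25→1. L = 2 ≈ 2.0000.
Efficiency = H/L = 1.9345/2.0000 = 96.7%.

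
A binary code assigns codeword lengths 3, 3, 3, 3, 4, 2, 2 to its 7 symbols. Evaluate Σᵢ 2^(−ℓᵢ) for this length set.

With common denominator 2^4 = 16: Σ 2^(−ℓᵢ) = 2/16 + 2/16 + 2/16 + 2/16 + 1/16 + 4/16 + 4/16 = 17/16 = 1.0625.

1.0625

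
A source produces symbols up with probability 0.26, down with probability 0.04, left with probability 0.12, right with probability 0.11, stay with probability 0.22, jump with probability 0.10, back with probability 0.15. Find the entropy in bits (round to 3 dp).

H = −Σ pᵢ log₂ pᵢ.
−0.26·log₂(0.26) = 0.5053
−0.04·log₂(0.04) = 0.1858
−0.12·log₂(0.12) = 0.3671
−0.11·log₂(0.11) = 0.3503
−0.22·log₂(0.22) = 0.4806
−0.10·log₂(0.10) = 0.3322
−0.15·log₂(0.15) = 0.4105
Sum ≈ 2.6317 → 2.632 bits.

2.632 bits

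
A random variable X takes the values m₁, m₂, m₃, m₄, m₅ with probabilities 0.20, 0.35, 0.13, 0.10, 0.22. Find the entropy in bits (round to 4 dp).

H = −Σ pᵢ log₂ pᵢ.
−0.20·log₂(0.20) = 0.4644
−0.35·log₂(0.35) = 0.5301
−0.13·log₂(0.13) = 0.3826
−0.10·log₂(0.10) = 0.3322
−0.22·log₂(0.22) = 0.4806
Sum ≈ 2.1899 → 2.1899 bits.

2.1899 bits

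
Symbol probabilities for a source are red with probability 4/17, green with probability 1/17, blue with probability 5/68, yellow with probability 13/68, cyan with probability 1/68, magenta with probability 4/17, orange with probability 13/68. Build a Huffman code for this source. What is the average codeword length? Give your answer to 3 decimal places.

Repeatedly combine the two least-probable nodes; the expected code length is the sum of the merged weights.
merge 1/68 + 1/17 → 5/68
merge 5/68 + 5/68 → 5/34
merge 5/34 + 13/68 → 23/68
merge 13/68 + 4/17 → 29/68
merge 4/17 + 23/68 → 39/68
merge 29/68 + 39/68 → 1
L = 5/68 + 5/34 + 23/68 + 29/68 + 39/68 + 1 = 87/34 ≈ 2.559 bits/symbol.

2.559 bits/symbol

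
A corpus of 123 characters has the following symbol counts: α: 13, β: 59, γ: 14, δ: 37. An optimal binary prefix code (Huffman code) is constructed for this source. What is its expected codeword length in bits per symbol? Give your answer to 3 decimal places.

1.740 bits/symbol

Probabilities are the counts divided by 123.
Repeatedly combine the two least-probable nodes; the expected code length is the sum of the merged weights.
merge 13/123 + 14/123 → 9/41
merge 9/41 + 37/123 → 64/123
merge 59/123 + 64/123 → 1
L = 9/41 + 64/123 + 1 = 214/123 ≈ 1.740 bits/symbol.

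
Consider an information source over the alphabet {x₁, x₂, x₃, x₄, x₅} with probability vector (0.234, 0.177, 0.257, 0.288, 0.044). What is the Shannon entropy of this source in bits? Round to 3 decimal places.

2.152 bits

H = −Σ pᵢ log₂ pᵢ.
−0.234·log₂(0.234) = 0.4903
−0.177·log₂(0.177) = 0.4422
−0.257·log₂(0.257) = 0.5038
−0.288·log₂(0.288) = 0.5172
−0.044·log₂(0.044) = 0.1983
Sum ≈ 2.1518 → 2.152 bits.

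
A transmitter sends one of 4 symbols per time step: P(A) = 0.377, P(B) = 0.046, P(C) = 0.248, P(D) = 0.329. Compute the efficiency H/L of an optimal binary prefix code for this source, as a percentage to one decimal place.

Entropy H = −Σ p log₂ p ≈ 1.7615 bits.
Huffman merges: 23/500+31/125→147/500; 147/500+329/1000→623/1000; 377/1000+623/1000→1. L = 1917/1000 ≈ 1.9170.
Efficiency = H/L = 1.7615/1.9170 = 91.9%.

91.9%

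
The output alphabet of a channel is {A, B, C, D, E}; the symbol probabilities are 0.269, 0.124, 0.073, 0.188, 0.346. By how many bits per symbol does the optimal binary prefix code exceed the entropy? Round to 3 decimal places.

0.055 bits

Entropy H = −Σ p log₂ p ≈ 2.1417 bits.
Huffman merges: 73/1000+31/250→197/1000; 47/250+197/1000→77/200; 269/1000+173/500→123/200; 77/200+123/200→1. L = 2197/1000 ≈ 2.1970.
L − H = 2.1970 − 2.1417 = 0.055 bits.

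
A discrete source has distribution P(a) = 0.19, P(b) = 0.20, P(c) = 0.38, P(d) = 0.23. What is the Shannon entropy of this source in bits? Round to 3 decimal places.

1.938 bits

H = −Σ pᵢ log₂ pᵢ.
−0.19·log₂(0.19) = 0.4552
−0.20·log₂(0.20) = 0.4644
−0.38·log₂(0.38) = 0.5305
−0.23·log₂(0.23) = 0.4877
Sum ≈ 1.9377 → 1.938 bits.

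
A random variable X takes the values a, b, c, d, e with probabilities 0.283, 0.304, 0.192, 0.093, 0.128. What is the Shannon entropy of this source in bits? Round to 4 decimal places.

H = −Σ pᵢ log₂ pᵢ.
−0.283·log₂(0.283) = 0.5154
−0.304·log₂(0.304) = 0.5222
−0.192·log₂(0.192) = 0.4571
−0.093·log₂(0.093) = 0.3187
−0.128·log₂(0.128) = 0.3796
Sum ≈ 2.1930 → 2.1930 bits.

2.1930 bits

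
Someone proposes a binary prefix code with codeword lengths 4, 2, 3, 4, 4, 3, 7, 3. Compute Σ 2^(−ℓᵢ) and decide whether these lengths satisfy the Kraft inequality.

0.8203125; yes

With common denominator 2^7 = 128: Σ 2^(−ℓᵢ) = 8/128 + 32/128 + 16/128 + 8/128 + 8/128 + 16/128 + 1/128 + 16/128 = 105/128 = 0.8203125.
Kraft's inequality requires Σ ≤ 1; here Σ = 0.8203125 ≤ 1, so such a prefix code exists.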